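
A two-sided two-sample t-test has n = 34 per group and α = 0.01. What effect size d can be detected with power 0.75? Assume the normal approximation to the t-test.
d ≈ 0.79

Minimum detectable effect (two-sample t-test, normal approximation):
d = (z_{α/2} + z_β) / √(n/2)
d = (2.576 + 0.674) / √(34/2)
d = 3.250 / 4.123
d ≈ 0.79

By Cohen's convention (0.2 small / 0.5 medium / 0.8 large): medium effect.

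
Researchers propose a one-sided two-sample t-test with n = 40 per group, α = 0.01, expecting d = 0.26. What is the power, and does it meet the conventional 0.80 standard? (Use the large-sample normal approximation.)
Power ≈ 0.12; the study is underpowered (power < 0.80)

Power calculation (two-sample t-test, normal approximation):
z_β = d · √(n/2) - z_α
z_β = 0.26 · √(40/2) - 2.326
z_β = 0.26 · 4.472 - 2.326
z_β = -1.164

Power = Φ(z_β) = Φ(-1.164) ≈ 0.122

Effect size d = 0.26 is small by Cohen's convention (0.2/0.5/0.8).

Threshold: power ≥ 0.80 is conventionally adequate.
Power ≈ 0.12 → the study is underpowered (power < 0.80).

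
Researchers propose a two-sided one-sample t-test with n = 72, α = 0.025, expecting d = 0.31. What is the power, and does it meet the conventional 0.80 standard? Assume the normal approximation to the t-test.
Power ≈ 0.65; the study is underpowered (power < 0.80)

Power calculation (one-sample t-test, normal approximation):
z_β = d · √n - z_{α/2}
z_β = 0.31 · √72 - 2.241
z_β = 0.31 · 8.485 - 2.241
z_β = 0.389

Power = Φ(z_β) = Φ(0.389) ≈ 0.651

Effect size d = 0.31 is small by Cohen's convention (0.2/0.5/0.8).

Threshold: power ≥ 0.80 is conventionally adequate.
Power ≈ 0.65 → the study is underpowered (power < 0.80).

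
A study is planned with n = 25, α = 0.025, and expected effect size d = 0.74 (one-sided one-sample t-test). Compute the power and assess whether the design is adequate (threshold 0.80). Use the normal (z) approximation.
Power ≈ 0.96; the study is adequately powered (power ≥ 0.80)

Power calculation (one-sample t-test, normal approximation):
z_β = d · √n - z_α
z_β = 0.74 · √25 - 1.960
z_β = 0.74 · 5.000 - 1.960
z_β = 1.740

Power = Φ(z_β) = Φ(1.740) ≈ 0.959

Effect size d = 0.74 is medium by Cohen's convention (0.2/0.5/0.8).

Threshold: power ≥ 0.80 is conventionally adequate.
Power ≈ 0.96 → the study is adequately powered (power ≥ 0.80).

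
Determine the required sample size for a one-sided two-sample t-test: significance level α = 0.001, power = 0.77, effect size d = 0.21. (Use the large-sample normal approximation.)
n = 665 per group

Sample size formula (two-sample t-test, normal approximation):
n = 2 · ((z_α + z_β) / d)²

z_α = 3.090 (for α = 0.001, one-sided)
z_β = 0.739 (for power = 0.77)
d = 0.21

n = 2 · ((3.090 + 0.739) / 0.21)²
n = 2 · (18.233)²
n ≈ 664.88
Round up to the next whole number: n = 665 per group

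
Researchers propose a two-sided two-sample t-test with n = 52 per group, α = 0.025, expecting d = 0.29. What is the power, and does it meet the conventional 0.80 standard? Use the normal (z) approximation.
Power ≈ 0.22; the study is underpowered (power < 0.80)

Power calculation (two-sample t-test, normal approximation):
z_β = d · √(n/2) - z_{α/2}
z_β = 0.29 · √(52/2) - 2.241
z_β = 0.29 · 5.099 - 2.241
z_β = -0.763

Power = Φ(z_β) = Φ(-0.763) ≈ 0.223

Effect size d = 0.29 is small by Cohen's convention (0.2/0.5/0.8).

Threshold: power ≥ 0.80 is conventionally adequate.
Power ≈ 0.22 → the study is underpowered (power < 0.80).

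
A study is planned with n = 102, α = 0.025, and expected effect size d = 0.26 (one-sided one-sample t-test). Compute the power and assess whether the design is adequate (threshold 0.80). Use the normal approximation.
Power ≈ 0.75; the study is underpowered (power < 0.80)

Power calculation (one-sample t-test, normal approximation):
z_β = d · √n - z_α
z_β = 0.26 · √102 - 1.960
z_β = 0.26 · 10.100 - 1.960
z_β = 0.666

Power = Φ(z_β) = Φ(0.666) ≈ 0.747

Effect size d = 0.26 is small by Cohen's convention (0.2/0.5/0.8).

Threshold: power ≥ 0.80 is conventionally adequate.
Power ≈ 0.75 → the study is underpowered (power < 0.80).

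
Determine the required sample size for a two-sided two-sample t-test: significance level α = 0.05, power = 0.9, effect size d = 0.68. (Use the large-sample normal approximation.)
n = 46 per group

Sample size formula (two-sample t-test, normal approximation):
n = 2 · ((z_{α/2} + z_β) / d)²

z_{α/2} = 1.960 (for α = 0.05, two-sided)
z_β = 1.282 (for power = 0.9)
d = 0.68

n = 2 · ((1.960 + 1.282) / 0.68)²
n = 2 · (4.768)²
n ≈ 45.47
Round up to the next whole number: n = 46 per group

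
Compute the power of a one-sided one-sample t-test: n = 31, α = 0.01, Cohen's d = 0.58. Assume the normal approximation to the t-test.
Power ≈ 0.82

Power calculation (one-sample t-test, normal approximation):
z_β = d · √n - z_α
z_β = 0.58 · √31 - 2.326
z_β = 0.58 · 5.568 - 2.326
z_β = 0.903

Power = Φ(z_β) = Φ(0.903) ≈ 0.817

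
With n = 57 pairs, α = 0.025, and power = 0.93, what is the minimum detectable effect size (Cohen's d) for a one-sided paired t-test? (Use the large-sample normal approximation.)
d ≈ 0.46

Minimum detectable effect (paired t-test, normal approximation):
d = (z_α + z_β) / √n
d = (1.960 + 1.476) / √57
d = 3.436 / 7.550
d ≈ 0.46

By Cohen's convention (0.2 small / 0.5 medium / 0.8 large): small effect.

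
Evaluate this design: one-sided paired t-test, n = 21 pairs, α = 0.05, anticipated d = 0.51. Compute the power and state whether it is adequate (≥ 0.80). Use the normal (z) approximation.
Power ≈ 0.76; the study is underpowered (power < 0.80)

Power calculation (paired t-test, normal approximation):
z_β = d · √n - z_α
z_β = 0.51 · √21 - 1.645
z_β = 0.51 · 4.583 - 1.645
z_β = 0.692

Power = Φ(z_β) = Φ(0.692) ≈ 0.756

Effect size d = 0.51 is medium by Cohen's convention (0.2/0.5/0.8).

Threshold: power ≥ 0.80 is conventionally adequate.
Power ≈ 0.76 → the study is underpowered (power < 0.80).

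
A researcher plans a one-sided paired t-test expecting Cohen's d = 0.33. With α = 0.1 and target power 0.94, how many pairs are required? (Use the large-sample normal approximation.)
n = 74 pairs

Sample size formula (paired t-test, normal approximation):
n = ((z_α + z_β) / d)²

z_α = 1.282 (for α = 0.1, one-sided)
z_β = 1.555 (for power = 0.94)
d = 0.33

n = ((1.282 + 1.555) / 0.33)²
n = (8.597)²
n ≈ 73.91
Round up to the next whole number: n = 74 pairs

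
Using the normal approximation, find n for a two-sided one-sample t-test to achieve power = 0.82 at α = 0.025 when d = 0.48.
n = 44

Sample size formula (one-sample t-test, normal approximation):
n = ((z_{α/2} + z_β) / d)²

z_{α/2} = 2.241 (for α = 0.025, two-sided)
z_β = 0.915 (for power = 0.82)
d = 0.48

n = ((2.241 + 0.915) / 0.48)²
n = (6.575)²
n ≈ 43.23
Round up to the next whole number: n = 44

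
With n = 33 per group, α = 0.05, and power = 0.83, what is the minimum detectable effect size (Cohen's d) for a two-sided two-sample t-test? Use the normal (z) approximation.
d ≈ 0.72

Minimum detectable effect (two-sample t-test, normal approximation):
d = (z_{α/2} + z_β) / √(n/2)
d = (1.960 + 0.954) / √(33/2)
d = 2.914 / 4.062
d ≈ 0.72

By Cohen's convention (0.2 small / 0.5 medium / 0.8 large): medium effect.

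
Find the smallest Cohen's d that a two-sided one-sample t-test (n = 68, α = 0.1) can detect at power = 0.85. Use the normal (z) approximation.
d ≈ 0.33

Minimum detectable effect (one-sample t-test, normal approximation):
d = (z_{α/2} + z_β) / √n
d = (1.645 + 1.036) / √68
d = 2.681 / 8.246
d ≈ 0.33

By Cohen's convention (0.2 small / 0.5 medium / 0.8 large): small effect.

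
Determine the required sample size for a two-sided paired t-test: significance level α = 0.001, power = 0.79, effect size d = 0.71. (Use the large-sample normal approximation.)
n = 34 pairs

Sample size formula (paired t-test, normal approximation):
n = ((z_{α/2} + z_β) / d)²

z_{α/2} = 3.291 (for α = 0.001, two-sided)
z_β = 0.806 (for power = 0.79)
d = 0.71

n = ((3.291 + 0.806) / 0.71)²
n = (5.770)²
n ≈ 33.29
Round up to the next whole number: n = 34 pairs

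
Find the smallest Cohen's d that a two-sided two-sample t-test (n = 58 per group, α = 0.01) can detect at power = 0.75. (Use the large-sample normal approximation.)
d ≈ 0.60

Minimum detectable effect (two-sample t-test, normal approximation):
d = (z_{α/2} + z_β) / √(n/2)
d = (2.576 + 0.674) / √(58/2)
d = 3.250 / 5.385
d ≈ 0.60

By Cohen's convention (0.2 small / 0.5 medium / 0.8 large): medium effect.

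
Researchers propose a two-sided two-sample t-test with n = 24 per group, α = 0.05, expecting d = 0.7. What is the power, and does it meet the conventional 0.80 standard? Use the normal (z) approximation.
Power ≈ 0.68; the study is underpowered (power < 0.80)

Power calculation (two-sample t-test, normal approximation):
z_β = d · √(n/2) - z_{α/2}
z_β = 0.7 · √(24/2) - 1.960
z_β = 0.7 · 3.464 - 1.960
z_β = 0.465

Power = Φ(z_β) = Φ(0.465) ≈ 0.679

Effect size d = 0.7 is medium by Cohen's convention (0.2/0.5/0.8).

Threshold: power ≥ 0.80 is conventionally adequate.
Power ≈ 0.68 → the study is underpowered (power < 0.80).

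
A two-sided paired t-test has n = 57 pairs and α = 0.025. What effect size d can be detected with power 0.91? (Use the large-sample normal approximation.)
d ≈ 0.47

Minimum detectable effect (paired t-test, normal approximation):
d = (z_{α/2} + z_β) / √n
d = (2.241 + 1.341) / √57
d = 3.582 / 7.550
d ≈ 0.47

By Cohen's convention (0.2 small / 0.5 medium / 0.8 large): small effect.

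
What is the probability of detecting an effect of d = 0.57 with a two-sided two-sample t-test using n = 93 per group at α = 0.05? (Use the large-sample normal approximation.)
Power ≈ 0.97

Power calculation (two-sample t-test, normal approximation):
z_β = d · √(n/2) - z_{α/2}
z_β = 0.57 · √(93/2) - 1.960
z_β = 0.57 · 6.819 - 1.960
z_β = 1.927

Power = Φ(z_β) = Φ(1.927) ≈ 0.973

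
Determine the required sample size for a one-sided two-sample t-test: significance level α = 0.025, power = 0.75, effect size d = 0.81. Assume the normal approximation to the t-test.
n = 22 per group

Sample size formula (two-sample t-test, normal approximation):
n = 2 · ((z_α + z_β) / d)²

z_α = 1.960 (for α = 0.025, one-sided)
z_β = 0.674 (for power = 0.75)
d = 0.81

n = 2 · ((1.960 + 0.674) / 0.81)²
n = 2 · (3.252)²
n ≈ 21.15
Round up to the next whole number: n = 22 per group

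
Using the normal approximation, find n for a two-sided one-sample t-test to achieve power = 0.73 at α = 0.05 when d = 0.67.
n = 15

Sample size formula (one-sample t-test, normal approximation):
n = ((z_{α/2} + z_β) / d)²

z_{α/2} = 1.960 (for α = 0.05, two-sided)
z_β = 0.613 (for power = 0.73)
d = 0.67

n = ((1.960 + 0.613) / 0.67)²
n = (3.840)²
n ≈ 14.75
Round up to the next whole number: n = 15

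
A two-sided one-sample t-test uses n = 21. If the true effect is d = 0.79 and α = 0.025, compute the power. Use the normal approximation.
Power ≈ 0.92

Power calculation (one-sample t-test, normal approximation):
z_β = d · √n - z_{α/2}
z_β = 0.79 · √21 - 2.241
z_β = 0.79 · 4.583 - 2.241
z_β = 1.379

Power = Φ(z_β) = Φ(1.379) ≈ 0.916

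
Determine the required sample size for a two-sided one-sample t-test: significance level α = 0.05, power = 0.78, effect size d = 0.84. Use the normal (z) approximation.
n = 11

Sample size formula (one-sample t-test, normal approximation):
n = ((z_{α/2} + z_β) / d)²

z_{α/2} = 1.960 (for α = 0.05, two-sided)
z_β = 0.772 (for power = 0.78)
d = 0.84

n = ((1.960 + 0.772) / 0.84)²
n = (3.252)²
n ≈ 10.58
Round up to the next whole number: n = 11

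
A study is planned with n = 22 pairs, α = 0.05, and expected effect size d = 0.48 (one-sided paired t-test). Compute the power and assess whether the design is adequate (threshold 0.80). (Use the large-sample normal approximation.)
Power ≈ 0.73; the study is underpowered (power < 0.80)

Power calculation (paired t-test, normal approximation):
z_β = d · √n - z_α
z_β = 0.48 · √22 - 1.645
z_β = 0.48 · 4.690 - 1.645
z_β = 0.607

Power = Φ(z_β) = Φ(0.607) ≈ 0.728

Effect size d = 0.48 is small by Cohen's convention (0.2/0.5/0.8).

Threshold: power ≥ 0.80 is conventionally adequate.
Power ≈ 0.73 → the study is underpowered (power < 0.80).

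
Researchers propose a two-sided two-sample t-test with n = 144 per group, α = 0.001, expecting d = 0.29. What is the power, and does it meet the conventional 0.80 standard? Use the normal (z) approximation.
Power ≈ 0.20; the study is underpowered (power < 0.80)

Power calculation (two-sample t-test, normal approximation):
z_β = d · √(n/2) - z_{α/2}
z_β = 0.29 · √(144/2) - 3.291
z_β = 0.29 · 8.485 - 3.291
z_β = -0.830

Power = Φ(z_β) = Φ(-0.830) ≈ 0.203

Effect size d = 0.29 is small by Cohen's convention (0.2/0.5/0.8).

Threshold: power ≥ 0.80 is conventionally adequate.
Power ≈ 0.20 → the study is underpowered (power < 0.80).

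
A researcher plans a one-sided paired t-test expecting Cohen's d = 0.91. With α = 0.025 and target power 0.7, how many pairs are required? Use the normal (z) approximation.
n = 8 pairs

Sample size formula (paired t-test, normal approximation):
n = ((z_α + z_β) / d)²

z_α = 1.960 (for α = 0.025, one-sided)
z_β = 0.524 (for power = 0.7)
d = 0.91

n = ((1.960 + 0.524) / 0.91)²
n = (2.730)²
n ≈ 7.45
Round up to the next whole number: n = 8 pairs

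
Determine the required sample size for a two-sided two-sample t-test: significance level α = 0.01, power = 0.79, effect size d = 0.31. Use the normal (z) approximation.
n = 239 per group

Sample size formula (two-sample t-test, normal approximation):
n = 2 · ((z_{α/2} + z_β) / d)²

z_{α/2} = 2.576 (for α = 0.01, two-sided)
z_β = 0.806 (for power = 0.79)
d = 0.31

n = 2 · ((2.576 + 0.806) / 0.31)²
n = 2 · (10.910)²
n ≈ 238.06
Round up to the next whole number: n = 239 per group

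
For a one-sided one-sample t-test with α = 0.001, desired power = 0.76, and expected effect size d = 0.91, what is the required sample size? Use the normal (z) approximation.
n = 18

Sample size formula (one-sample t-test, normal approximation):
n = ((z_α + z_β) / d)²

z_α = 3.090 (for α = 0.001, one-sided)
z_β = 0.706 (for power = 0.76)
d = 0.91

n = ((3.090 + 0.706) / 0.91)²
n = (4.171)²
n ≈ 17.40
Round up to the next whole number: n = 18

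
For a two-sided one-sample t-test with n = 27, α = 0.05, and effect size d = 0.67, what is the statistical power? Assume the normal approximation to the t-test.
Power ≈ 0.94

Power calculation (one-sample t-test, normal approximation):
z_β = d · √n - z_{α/2}
z_β = 0.67 · √27 - 1.960
z_β = 0.67 · 5.196 - 1.960
z_β = 1.521

Power = Φ(z_β) = Φ(1.521) ≈ 0.936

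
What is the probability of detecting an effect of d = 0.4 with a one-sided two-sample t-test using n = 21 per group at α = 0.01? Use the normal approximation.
Power ≈ 0.15

Power calculation (two-sample t-test, normal approximation):
z_β = d · √(n/2) - z_α
z_β = 0.4 · √(21/2) - 2.326
z_β = 0.4 · 3.240 - 2.326
z_β = -1.030

Power = Φ(z_β) = Φ(-1.030) ≈ 0.151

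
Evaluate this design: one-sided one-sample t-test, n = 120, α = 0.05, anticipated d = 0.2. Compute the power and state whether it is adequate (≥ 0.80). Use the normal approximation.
Power ≈ 0.71; the study is underpowered (power < 0.80)

Power calculation (one-sample t-test, normal approximation):
z_β = d · √n - z_α
z_β = 0.2 · √120 - 1.645
z_β = 0.2 · 10.954 - 1.645
z_β = 0.546

Power = Φ(z_β) = Φ(0.546) ≈ 0.707

Effect size d = 0.2 is small by Cohen's convention (0.2/0.5/0.8).

Threshold: power ≥ 0.80 is conventionally adequate.
Power ≈ 0.71 → the study is underpowered (power < 0.80).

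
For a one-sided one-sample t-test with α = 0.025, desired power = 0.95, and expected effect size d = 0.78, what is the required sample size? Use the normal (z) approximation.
n = 22

Sample size formula (one-sample t-test, normal approximation):
n = ((z_α + z_β) / d)²

z_α = 1.960 (for α = 0.025, one-sided)
z_β = 1.645 (for power = 0.95)
d = 0.78

n = ((1.960 + 1.645) / 0.78)²
n = (4.622)²
n ≈ 21.36
Round up to the next whole number: n = 22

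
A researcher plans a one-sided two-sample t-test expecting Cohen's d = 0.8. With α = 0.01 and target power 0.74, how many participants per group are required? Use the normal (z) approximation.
n = 28 per group

Sample size formula (two-sample t-test, normal approximation):
n = 2 · ((z_α + z_β) / d)²

z_α = 2.326 (for α = 0.01, one-sided)
z_β = 0.643 (for power = 0.74)
d = 0.8

n = 2 · ((2.326 + 0.643) / 0.8)²
n = 2 · (3.711)²
n ≈ 27.54
Round up to the next whole number: n = 28 per group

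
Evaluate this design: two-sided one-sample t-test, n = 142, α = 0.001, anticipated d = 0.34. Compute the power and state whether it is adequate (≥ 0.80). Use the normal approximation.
Power ≈ 0.78; the study is underpowered (power < 0.80)

Power calculation (one-sample t-test, normal approximation):
z_β = d · √n - z_{α/2}
z_β = 0.34 · √142 - 3.291
z_β = 0.34 · 11.916 - 3.291
z_β = 0.761

Power = Φ(z_β) = Φ(0.761) ≈ 0.777

Effect size d = 0.34 is small by Cohen's convention (0.2/0.5/0.8).

Threshold: power ≥ 0.80 is conventionally adequate.
Power ≈ 0.78 → the study is underpowered (power < 0.80).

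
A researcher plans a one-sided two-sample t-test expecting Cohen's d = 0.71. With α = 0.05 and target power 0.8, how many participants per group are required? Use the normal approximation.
n = 25 per group

Sample size formula (two-sample t-test, normal approximation):
n = 2 · ((z_α + z_β) / d)²

z_α = 1.645 (for α = 0.05, one-sided)
z_β = 0.842 (for power = 0.8)
d = 0.71

n = 2 · ((1.645 + 0.842) / 0.71)²
n = 2 · (3.503)²
n ≈ 24.54
Round up to the next whole number: n = 25 per group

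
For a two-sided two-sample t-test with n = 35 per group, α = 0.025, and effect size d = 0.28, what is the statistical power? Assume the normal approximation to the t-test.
Power ≈ 0.14

Power calculation (two-sample t-test, normal approximation):
z_β = d · √(n/2) - z_{α/2}
z_β = 0.28 · √(35/2) - 2.241
z_β = 0.28 · 4.183 - 2.241
z_β = -1.070

Power = Φ(z_β) = Φ(-1.070) ≈ 0.142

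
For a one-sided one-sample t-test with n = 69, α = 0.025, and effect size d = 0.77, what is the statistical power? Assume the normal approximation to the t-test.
Power ≈ 1.00

Power calculation (one-sample t-test, normal approximation):
z_β = d · √n - z_α
z_β = 0.77 · √69 - 1.960
z_β = 0.77 · 8.307 - 1.960
z_β = 4.436

Power = Φ(z_β) = Φ(4.436) ≈ 1.000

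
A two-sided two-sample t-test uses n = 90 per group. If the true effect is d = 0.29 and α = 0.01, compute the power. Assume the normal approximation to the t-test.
Power ≈ 0.26

Power calculation (two-sample t-test, normal approximation):
z_β = d · √(n/2) - z_{α/2}
z_β = 0.29 · √(90/2) - 2.576
z_β = 0.29 · 6.708 - 2.576
z_β = -0.630

Power = Φ(z_β) = Φ(-0.630) ≈ 0.264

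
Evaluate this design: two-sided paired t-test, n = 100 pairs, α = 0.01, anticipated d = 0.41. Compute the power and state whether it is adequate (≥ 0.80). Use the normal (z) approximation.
Power ≈ 0.94; the study is adequately powered (power ≥ 0.80)

Power calculation (paired t-test, normal approximation):
z_β = d · √n - z_{α/2}
z_β = 0.41 · √100 - 2.576
z_β = 0.41 · 10.000 - 2.576
z_β = 1.524

Power = Φ(z_β) = Φ(1.524) ≈ 0.936

Effect size d = 0.41 is small by Cohen's convention (0.2/0.5/0.8).

Threshold: power ≥ 0.80 is conventionally adequate.
Power ≈ 0.94 → the study is adequately powered (power ≥ 0.80).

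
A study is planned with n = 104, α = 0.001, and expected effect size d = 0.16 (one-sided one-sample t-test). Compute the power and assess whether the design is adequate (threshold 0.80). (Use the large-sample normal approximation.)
Power ≈ 0.07; the study is underpowered (power < 0.80)

Power calculation (one-sample t-test, normal approximation):
z_β = d · √n - z_α
z_β = 0.16 · √104 - 3.090
z_β = 0.16 · 10.198 - 3.090
z_β = -1.459

Power = Φ(z_β) = Φ(-1.459) ≈ 0.072

Effect size d = 0.16 is very small by Cohen's convention (0.2/0.5/0.8).

Threshold: power ≥ 0.80 is conventionally adequate.
Power ≈ 0.07 → the study is underpowered (power < 0.80).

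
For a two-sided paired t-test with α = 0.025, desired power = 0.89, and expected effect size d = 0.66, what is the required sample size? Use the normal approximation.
n = 28 pairs

Sample size formula (paired t-test, normal approximation):
n = ((z_{α/2} + z_β) / d)²

z_{α/2} = 2.241 (for α = 0.025, two-sided)
z_β = 1.227 (for power = 0.89)
d = 0.66

n = ((2.241 + 1.227) / 0.66)²
n = (5.255)²
n ≈ 27.62
Round up to the next whole number: n = 28 pairs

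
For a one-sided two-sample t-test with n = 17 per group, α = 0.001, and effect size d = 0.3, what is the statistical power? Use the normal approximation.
Power ≈ 0.01

Power calculation (two-sample t-test, normal approximation):
z_β = d · √(n/2) - z_α
z_β = 0.3 · √(17/2) - 3.090
z_β = 0.3 · 2.915 - 3.090
z_β = -2.216

Power = Φ(z_β) = Φ(-2.216) ≈ 0.013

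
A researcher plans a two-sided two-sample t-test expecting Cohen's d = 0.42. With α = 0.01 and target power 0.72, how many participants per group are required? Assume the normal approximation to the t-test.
n = 114 per group

Sample size formula (two-sample t-test, normal approximation):
n = 2 · ((z_{α/2} + z_β) / d)²

z_{α/2} = 2.576 (for α = 0.01, two-sided)
z_β = 0.583 (for power = 0.72)
d = 0.42

n = 2 · ((2.576 + 0.583) / 0.42)²
n = 2 · (7.521)²
n ≈ 113.13
Round up to the next whole number: n = 114 per group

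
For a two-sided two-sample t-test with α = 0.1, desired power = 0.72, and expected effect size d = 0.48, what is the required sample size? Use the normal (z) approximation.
n = 44 per group

Sample size formula (two-sample t-test, normal approximation):
n = 2 · ((z_{α/2} + z_β) / d)²

z_{α/2} = 1.645 (for α = 0.1, two-sided)
z_β = 0.583 (for power = 0.72)
d = 0.48

n = 2 · ((1.645 + 0.583) / 0.48)²
n = 2 · (4.642)²
n ≈ 43.10
Round up to the next whole number: n = 44 per group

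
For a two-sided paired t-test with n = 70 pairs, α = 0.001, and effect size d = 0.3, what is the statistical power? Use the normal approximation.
Power ≈ 0.22

Power calculation (paired t-test, normal approximation):
z_β = d · √n - z_{α/2}
z_β = 0.3 · √70 - 3.291
z_β = 0.3 · 8.367 - 3.291
z_β = -0.781

Power = Φ(z_β) = Φ(-0.781) ≈ 0.218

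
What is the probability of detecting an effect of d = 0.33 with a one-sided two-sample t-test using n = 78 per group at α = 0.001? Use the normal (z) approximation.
Power ≈ 0.15

Power calculation (two-sample t-test, normal approximation):
z_β = d · √(n/2) - z_α
z_β = 0.33 · √(78/2) - 3.090
z_β = 0.33 · 6.245 - 3.090
z_β = -1.029

Power = Φ(z_β) = Φ(-1.029) ≈ 0.152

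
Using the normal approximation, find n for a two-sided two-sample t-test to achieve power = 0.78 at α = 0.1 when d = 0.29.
n = 139 per group

Sample size formula (two-sample t-test, normal approximation):
n = 2 · ((z_{α/2} + z_β) / d)²

z_{α/2} = 1.645 (for α = 0.1, two-sided)
z_β = 0.772 (for power = 0.78)
d = 0.29

n = 2 · ((1.645 + 0.772) / 0.29)²
n = 2 · (8.334)²
n ≈ 138.91
Round up to the next whole number: n = 139 per group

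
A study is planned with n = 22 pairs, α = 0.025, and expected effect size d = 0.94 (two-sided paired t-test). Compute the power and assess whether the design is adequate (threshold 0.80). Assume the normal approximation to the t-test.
Power ≈ 0.98; the study is adequately powered (power ≥ 0.80)

Power calculation (paired t-test, normal approximation):
z_β = d · √n - z_{α/2}
z_β = 0.94 · √22 - 2.241
z_β = 0.94 · 4.690 - 2.241
z_β = 2.168

Power = Φ(z_β) = Φ(2.168) ≈ 0.985

Effect size d = 0.94 is large by Cohen's convention (0.2/0.5/0.8).

Threshold: power ≥ 0.80 is conventionally adequate.
Power ≈ 0.98 → the study is adequately powered (power ≥ 0.80).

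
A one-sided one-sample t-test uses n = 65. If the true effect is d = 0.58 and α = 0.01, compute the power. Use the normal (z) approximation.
Power ≈ 0.99

Power calculation (one-sample t-test, normal approximation):
z_β = d · √n - z_α
z_β = 0.58 · √65 - 2.326
z_β = 0.58 · 8.062 - 2.326
z_β = 2.350

Power = Φ(z_β) = Φ(2.350) ≈ 0.991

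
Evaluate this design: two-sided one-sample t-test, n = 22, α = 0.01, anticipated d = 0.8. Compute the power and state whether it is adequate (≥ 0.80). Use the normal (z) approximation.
Power ≈ 0.88; the study is adequately powered (power ≥ 0.80)

Power calculation (one-sample t-test, normal approximation):
z_β = d · √n - z_{α/2}
z_β = 0.8 · √22 - 2.576
z_β = 0.8 · 4.690 - 2.576
z_β = 1.177

Power = Φ(z_β) = Φ(1.177) ≈ 0.880

Effect size d = 0.8 is large by Cohen's convention (0.2/0.5/0.8).

Threshold: power ≥ 0.80 is conventionally adequate.
Power ≈ 0.88 → the study is adequately powered (power ≥ 0.80).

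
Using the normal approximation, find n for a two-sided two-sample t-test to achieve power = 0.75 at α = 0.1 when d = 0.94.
n = 13 per group

Sample size formula (two-sample t-test, normal approximation):
n = 2 · ((z_{α/2} + z_β) / d)²

z_{α/2} = 1.645 (for α = 0.1, two-sided)
z_β = 0.674 (for power = 0.75)
d = 0.94

n = 2 · ((1.645 + 0.674) / 0.94)²
n = 2 · (2.467)²
n ≈ 12.17
Round up to the next whole number: n = 13 per group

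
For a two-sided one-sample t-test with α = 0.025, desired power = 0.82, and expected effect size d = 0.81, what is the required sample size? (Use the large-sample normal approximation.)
n = 16

Sample size formula (one-sample t-test, normal approximation):
n = ((z_{α/2} + z_β) / d)²

z_{α/2} = 2.241 (for α = 0.025, two-sided)
z_β = 0.915 (for power = 0.82)
d = 0.81

n = ((2.241 + 0.915) / 0.81)²
n = (3.896)²
n ≈ 15.18
Round up to the next whole number: n = 16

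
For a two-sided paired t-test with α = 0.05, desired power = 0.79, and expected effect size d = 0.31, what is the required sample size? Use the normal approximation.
n = 80 pairs

Sample size formula (paired t-test, normal approximation):
n = ((z_{α/2} + z_β) / d)²

z_{α/2} = 1.960 (for α = 0.05, two-sided)
z_β = 0.806 (for power = 0.79)
d = 0.31

n = ((1.960 + 0.806) / 0.31)²
n = (8.923)²
n ≈ 79.62
Round up to the next whole number: n = 80 pairs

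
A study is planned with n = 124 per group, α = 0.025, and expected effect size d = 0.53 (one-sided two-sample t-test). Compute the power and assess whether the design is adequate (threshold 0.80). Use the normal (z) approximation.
Power ≈ 0.99; the study is adequately powered (power ≥ 0.80)

Power calculation (two-sample t-test, normal approximation):
z_β = d · √(n/2) - z_α
z_β = 0.53 · √(124/2) - 1.960
z_β = 0.53 · 7.874 - 1.960
z_β = 2.213

Power = Φ(z_β) = Φ(2.213) ≈ 0.987

Effect size d = 0.53 is medium by Cohen's convention (0.2/0.5/0.8).

Threshold: power ≥ 0.80 is conventionally adequate.
Power ≈ 0.99 → the study is adequately powered (power ≥ 0.80).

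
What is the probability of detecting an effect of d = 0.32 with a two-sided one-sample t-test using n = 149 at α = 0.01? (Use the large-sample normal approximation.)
Power ≈ 0.91

Power calculation (one-sample t-test, normal approximation):
z_β = d · √n - z_{α/2}
z_β = 0.32 · √149 - 2.576
z_β = 0.32 · 12.207 - 2.576
z_β = 1.330

Power = Φ(z_β) = Φ(1.330) ≈ 0.908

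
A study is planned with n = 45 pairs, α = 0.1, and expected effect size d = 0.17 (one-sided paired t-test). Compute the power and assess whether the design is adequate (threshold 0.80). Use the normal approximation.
Power ≈ 0.44; the study is underpowered (power < 0.80)

Power calculation (paired t-test, normal approximation):
z_β = d · √n - z_α
z_β = 0.17 · √45 - 1.282
z_β = 0.17 · 6.708 - 1.282
z_β = -0.141

Power = Φ(z_β) = Φ(-0.141) ≈ 0.444

Effect size d = 0.17 is very small by Cohen's convention (0.2/0.5/0.8).

Threshold: power ≥ 0.80 is conventionally adequate.
Power ≈ 0.44 → the study is underpowered (power < 0.80).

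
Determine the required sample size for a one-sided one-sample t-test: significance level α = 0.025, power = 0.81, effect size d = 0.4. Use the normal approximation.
n = 51

Sample size formula (one-sample t-test, normal approximation):
n = ((z_α + z_β) / d)²

z_α = 1.960 (for α = 0.025, one-sided)
z_β = 0.878 (for power = 0.81)
d = 0.4

n = ((1.960 + 0.878) / 0.4)²
n = (7.095)²
n ≈ 50.34
Round up to the next whole number: n = 51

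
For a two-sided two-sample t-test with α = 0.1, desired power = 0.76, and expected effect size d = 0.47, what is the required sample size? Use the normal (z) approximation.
n = 51 per group

Sample size formula (two-sample t-test, normal approximation):
n = 2 · ((z_{α/2} + z_β) / d)²

z_{α/2} = 1.645 (for α = 0.1, two-sided)
z_β = 0.706 (for power = 0.76)
d = 0.47

n = 2 · ((1.645 + 0.706) / 0.47)²
n = 2 · (5.002)²
n ≈ 50.04
Round up to the next whole number: n = 51 per group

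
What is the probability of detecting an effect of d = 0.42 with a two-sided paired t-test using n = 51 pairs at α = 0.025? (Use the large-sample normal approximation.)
Power ≈ 0.78

Power calculation (paired t-test, normal approximation):
z_β = d · √n - z_{α/2}
z_β = 0.42 · √51 - 2.241
z_β = 0.42 · 7.141 - 2.241
z_β = 0.758

Power = Φ(z_β) = Φ(0.758) ≈ 0.776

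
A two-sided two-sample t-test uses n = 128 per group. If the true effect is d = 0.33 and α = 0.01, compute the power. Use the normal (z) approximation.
Power ≈ 0.53

Power calculation (two-sample t-test, normal approximation):
z_β = d · √(n/2) - z_{α/2}
z_β = 0.33 · √(128/2) - 2.576
z_β = 0.33 · 8.000 - 2.576
z_β = 0.064

Power = Φ(z_β) = Φ(0.064) ≈ 0.526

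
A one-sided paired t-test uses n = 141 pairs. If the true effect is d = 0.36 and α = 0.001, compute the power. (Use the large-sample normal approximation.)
Power ≈ 0.88

Power calculation (paired t-test, normal approximation):
z_β = d · √n - z_α
z_β = 0.36 · √141 - 3.090
z_β = 0.36 · 11.874 - 3.090
z_β = 1.185

Power = Φ(z_β) = Φ(1.185) ≈ 0.882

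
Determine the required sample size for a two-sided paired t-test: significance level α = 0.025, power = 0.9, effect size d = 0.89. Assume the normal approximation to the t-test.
n = 16 pairs

Sample size formula (paired t-test, normal approximation):
n = ((z_{α/2} + z_β) / d)²

z_{α/2} = 2.241 (for α = 0.025, two-sided)
z_β = 1.282 (for power = 0.9)
d = 0.89

n = ((2.241 + 1.282) / 0.89)²
n = (3.958)²
n ≈ 15.67
Round up to the next whole number: n = 16 pairs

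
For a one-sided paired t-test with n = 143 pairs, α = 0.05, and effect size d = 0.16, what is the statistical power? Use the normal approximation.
Power ≈ 0.61

Power calculation (paired t-test, normal approximation):
z_β = d · √n - z_α
z_β = 0.16 · √143 - 1.645
z_β = 0.16 · 11.958 - 1.645
z_β = 0.268

Power = Φ(z_β) = Φ(0.268) ≈ 0.606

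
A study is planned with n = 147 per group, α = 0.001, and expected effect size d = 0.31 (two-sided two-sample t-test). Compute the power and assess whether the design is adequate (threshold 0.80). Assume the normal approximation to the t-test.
Power ≈ 0.26; the study is underpowered (power < 0.80)

Power calculation (two-sample t-test, normal approximation):
z_β = d · √(n/2) - z_{α/2}
z_β = 0.31 · √(147/2) - 3.291
z_β = 0.31 · 8.573 - 3.291
z_β = -0.633

Power = Φ(z_β) = Φ(-0.633) ≈ 0.263

Effect size d = 0.31 is small by Cohen's convention (0.2/0.5/0.8).

Threshold: power ≥ 0.80 is conventionally adequate.
Power ≈ 0.26 → the study is underpowered (power < 0.80).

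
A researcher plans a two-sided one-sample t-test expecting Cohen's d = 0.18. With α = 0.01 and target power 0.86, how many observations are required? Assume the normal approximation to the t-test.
n = 413

Sample size formula (one-sample t-test, normal approximation):
n = ((z_{α/2} + z_β) / d)²

z_{α/2} = 2.576 (for α = 0.01, two-sided)
z_β = 1.080 (for power = 0.86)
d = 0.18

n = ((2.576 + 1.080) / 0.18)²
n = (20.311)²
n ≈ 412.54
Round up to the next whole number: n = 413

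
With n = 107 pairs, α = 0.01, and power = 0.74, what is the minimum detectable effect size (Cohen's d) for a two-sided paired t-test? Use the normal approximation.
d ≈ 0.31

Minimum detectable effect (paired t-test, normal approximation):
d = (z_{α/2} + z_β) / √n
d = (2.576 + 0.643) / √107
d = 3.219 / 10.344
d ≈ 0.31

By Cohen's convention (0.2 small / 0.5 medium / 0.8 large): small effect.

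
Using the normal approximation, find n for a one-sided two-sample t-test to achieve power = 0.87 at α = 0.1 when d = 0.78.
n = 20 per group

Sample size formula (two-sample t-test, normal approximation):
n = 2 · ((z_α + z_β) / d)²

z_α = 1.282 (for α = 0.1, one-sided)
z_β = 1.126 (for power = 0.87)
d = 0.78

n = 2 · ((1.282 + 1.126) / 0.78)²
n = 2 · (3.087)²
n ≈ 19.06
Round up to the next whole number: n = 20 per group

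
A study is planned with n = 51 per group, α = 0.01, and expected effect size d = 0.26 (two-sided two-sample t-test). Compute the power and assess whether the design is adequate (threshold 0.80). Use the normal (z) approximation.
Power ≈ 0.10; the study is underpowered (power < 0.80)

Power calculation (two-sample t-test, normal approximation):
z_β = d · √(n/2) - z_{α/2}
z_β = 0.26 · √(51/2) - 2.576
z_β = 0.26 · 5.050 - 2.576
z_β = -1.263

Power = Φ(z_β) = Φ(-1.263) ≈ 0.103

Effect size d = 0.26 is small by Cohen's convention (0.2/0.5/0.8).

Threshold: power ≥ 0.80 is conventionally adequate.
Power ≈ 0.10 → the study is underpowered (power < 0.80).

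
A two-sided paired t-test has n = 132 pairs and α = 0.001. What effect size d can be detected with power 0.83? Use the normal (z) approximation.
d ≈ 0.37

Minimum detectable effect (paired t-test, normal approximation):
d = (z_{α/2} + z_β) / √n
d = (3.291 + 0.954) / √132
d = 4.245 / 11.489
d ≈ 0.37

By Cohen's convention (0.2 small / 0.5 medium / 0.8 large): small effect.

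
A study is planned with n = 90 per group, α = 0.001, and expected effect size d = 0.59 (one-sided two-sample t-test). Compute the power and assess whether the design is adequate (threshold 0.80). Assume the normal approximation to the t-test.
Power ≈ 0.81; the study is adequately powered (power ≥ 0.80)

Power calculation (two-sample t-test, normal approximation):
z_β = d · √(n/2) - z_α
z_β = 0.59 · √(90/2) - 3.090
z_β = 0.59 · 6.708 - 3.090
z_β = 0.868

Power = Φ(z_β) = Φ(0.868) ≈ 0.807

Effect size d = 0.59 is medium by Cohen's convention (0.2/0.5/0.8).

Threshold: power ≥ 0.80 is conventionally adequate.
Power ≈ 0.81 → the study is adequately powered (power ≥ 0.80).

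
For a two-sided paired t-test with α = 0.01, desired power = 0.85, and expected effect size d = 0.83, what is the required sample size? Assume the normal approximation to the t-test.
n = 19 pairs

Sample size formula (paired t-test, normal approximation):
n = ((z_{α/2} + z_β) / d)²

z_{α/2} = 2.576 (for α = 0.01, two-sided)
z_β = 1.036 (for power = 0.85)
d = 0.83

n = ((2.576 + 1.036) / 0.83)²
n = (4.352)²
n ≈ 18.94
Round up to the next whole number: n = 19 pairs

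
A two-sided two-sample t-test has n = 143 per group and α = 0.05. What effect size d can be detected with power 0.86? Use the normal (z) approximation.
d ≈ 0.36

Minimum detectable effect (two-sample t-test, normal approximation):
d = (z_{α/2} + z_β) / √(n/2)
d = (1.960 + 1.080) / √(143/2)
d = 3.040 / 8.456
d ≈ 0.36

By Cohen's convention (0.2 small / 0.5 medium / 0.8 large): small effect.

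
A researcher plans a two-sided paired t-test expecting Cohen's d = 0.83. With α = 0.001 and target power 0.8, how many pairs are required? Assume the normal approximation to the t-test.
n = 25 pairs

Sample size formula (paired t-test, normal approximation):
n = ((z_{α/2} + z_β) / d)²

z_{α/2} = 3.291 (for α = 0.001, two-sided)
z_β = 0.842 (for power = 0.8)
d = 0.83

n = ((3.291 + 0.842) / 0.83)²
n = (4.980)²
n ≈ 24.80
Round up to the next whole number: n = 25 pairs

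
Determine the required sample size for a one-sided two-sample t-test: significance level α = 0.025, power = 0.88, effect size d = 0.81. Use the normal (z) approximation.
n = 30 per group

Sample size formula (two-sample t-test, normal approximation):
n = 2 · ((z_α + z_β) / d)²

z_α = 1.960 (for α = 0.025, one-sided)
z_β = 1.175 (for power = 0.88)
d = 0.81

n = 2 · ((1.960 + 1.175) / 0.81)²
n = 2 · (3.870)²
n ≈ 29.95
Round up to the next whole number: n = 30 per group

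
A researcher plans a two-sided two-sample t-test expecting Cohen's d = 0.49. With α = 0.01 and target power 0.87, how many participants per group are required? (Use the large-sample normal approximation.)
n = 115 per group

Sample size formula (two-sample t-test, normal approximation):
n = 2 · ((z_{α/2} + z_β) / d)²

z_{α/2} = 2.576 (for α = 0.01, two-sided)
z_β = 1.126 (for power = 0.87)
d = 0.49

n = 2 · ((2.576 + 1.126) / 0.49)²
n = 2 · (7.555)²
n ≈ 114.16
Round up to the next whole number: n = 115 per group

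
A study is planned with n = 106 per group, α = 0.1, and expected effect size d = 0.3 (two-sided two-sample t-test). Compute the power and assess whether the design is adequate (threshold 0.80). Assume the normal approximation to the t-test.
Power ≈ 0.71; the study is underpowered (power < 0.80)

Power calculation (two-sample t-test, normal approximation):
z_β = d · √(n/2) - z_{α/2}
z_β = 0.3 · √(106/2) - 1.645
z_β = 0.3 · 7.280 - 1.645
z_β = 0.539

Power = Φ(z_β) = Φ(0.539) ≈ 0.705

Effect size d = 0.3 is small by Cohen's convention (0.2/0.5/0.8).

Threshold: power ≥ 0.80 is conventionally adequate.
Power ≈ 0.71 → the study is underpowered (power < 0.80).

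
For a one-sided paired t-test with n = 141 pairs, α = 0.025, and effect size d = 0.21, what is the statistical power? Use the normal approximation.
Power ≈ 0.70

Power calculation (paired t-test, normal approximation):
z_β = d · √n - z_α
z_β = 0.21 · √141 - 1.960
z_β = 0.21 · 11.874 - 1.960
z_β = 0.534

Power = Φ(z_β) = Φ(0.534) ≈ 0.703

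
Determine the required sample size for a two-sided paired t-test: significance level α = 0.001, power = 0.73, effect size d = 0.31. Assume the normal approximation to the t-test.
n = 159 pairs

Sample size formula (paired t-test, normal approximation):
n = ((z_{α/2} + z_β) / d)²

z_{α/2} = 3.291 (for α = 0.001, two-sided)
z_β = 0.613 (for power = 0.73)
d = 0.31

n = ((3.291 + 0.613) / 0.31)²
n = (12.594)²
n ≈ 158.61
Round up to the next whole number: n = 159 pairs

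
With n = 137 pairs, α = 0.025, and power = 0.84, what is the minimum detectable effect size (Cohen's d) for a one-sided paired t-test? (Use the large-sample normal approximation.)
d ≈ 0.25

Minimum detectable effect (paired t-test, normal approximation):
d = (z_α + z_β) / √n
d = (1.960 + 0.994) / √137
d = 2.954 / 11.705
d ≈ 0.25

By Cohen's convention (0.2 small / 0.5 medium / 0.8 large): small effect.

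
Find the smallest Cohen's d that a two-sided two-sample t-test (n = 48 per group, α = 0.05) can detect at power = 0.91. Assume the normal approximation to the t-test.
d ≈ 0.67

Minimum detectable effect (two-sample t-test, normal approximation):
d = (z_{α/2} + z_β) / √(n/2)
d = (1.960 + 1.341) / √(48/2)
d = 3.301 / 4.899
d ≈ 0.67

By Cohen's convention (0.2 small / 0.5 medium / 0.8 large): medium effect.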